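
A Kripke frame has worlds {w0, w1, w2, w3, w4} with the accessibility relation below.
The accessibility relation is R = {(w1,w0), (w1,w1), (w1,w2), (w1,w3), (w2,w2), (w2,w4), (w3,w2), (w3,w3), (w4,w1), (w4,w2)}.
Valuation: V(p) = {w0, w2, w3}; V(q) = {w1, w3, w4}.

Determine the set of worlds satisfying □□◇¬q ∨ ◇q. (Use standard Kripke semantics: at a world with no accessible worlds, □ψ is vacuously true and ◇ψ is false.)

Let φ = □□◇¬q ∨ ◇q. Evaluate φ at each world:
  w0 (successors ∅): φ is true.
  w1 (successors {w0, w1, w2, w3}): φ is true.
  w2 (successors {w2, w4}): φ is true.
  w3 (successors {w2, w3}): φ is true.
  w4 (successors {w1, w2}): φ is true.
For instance, at w1:
  At w1: □□◇¬q is false, ◇q is true, so □□◇¬q ∨ ◇q is true.
    At w1: □□◇¬q requires □◇¬q at every successor {w0, w1, w2, w3}.
      □◇¬q fails at w1, so □□◇¬q is false at w1.
    At w1: ◇q requires q at some successor in {w0, w1, w2, w3}.
      q holds at w1, so ◇q is true at w1.
Satisfying worlds: {w0, w1, w2, w3, w4}

w0, w1, w2, w3, w4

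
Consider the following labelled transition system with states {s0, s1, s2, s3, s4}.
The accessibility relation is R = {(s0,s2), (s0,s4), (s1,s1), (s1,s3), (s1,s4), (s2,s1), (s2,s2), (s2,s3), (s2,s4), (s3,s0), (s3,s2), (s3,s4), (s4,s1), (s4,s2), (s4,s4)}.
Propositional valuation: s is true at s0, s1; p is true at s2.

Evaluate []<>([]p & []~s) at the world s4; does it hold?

At s4: []<>([]p & []~s) requires <>([]p & []~s) at every successor {s1, s2, s4}.
  <>([]p & []~s) fails at s1, so []<>([]p & []~s) is false at s4.
    At s1: <>([]p & []~s) requires []p & []~s at some successor in {s1, s3, s4}.
      At s1: []p & []~s is false.
      At s3: []p & []~s is false.
      At s4: []p & []~s is false.
    So <>([]p & []~s) is false at s1.

No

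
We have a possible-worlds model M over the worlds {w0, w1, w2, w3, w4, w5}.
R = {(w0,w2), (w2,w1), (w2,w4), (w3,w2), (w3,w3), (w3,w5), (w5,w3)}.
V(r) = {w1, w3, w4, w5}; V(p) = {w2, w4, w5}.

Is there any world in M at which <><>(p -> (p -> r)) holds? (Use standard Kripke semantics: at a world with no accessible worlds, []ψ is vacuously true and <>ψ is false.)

Let φ = <><>(p -> (p -> r)). Evaluate φ at each world:
  w0 (successors {w2}): φ is true.
  w1 (successors ∅): φ is false.
  w2 (successors {w1, w4}): φ is false.
  w3 (successors {w2, w3, w5}): φ is true.
  w4 (successors ∅): φ is false.
  w5 (successors {w3}): φ is true.
Detail at w0 (witness):
  At w0: <><>(p -> (p -> r)) requires <>(p -> (p -> r)) at some successor in {w2}.
    <>(p -> (p -> r)) holds at w2, so <><>(p -> (p -> r)) is true at w0.
      At w2: <>(p -> (p -> r)) requires p -> (p -> r) at some successor in {w1, w4}.
        p -> (p -> r) holds at w1, so <>(p -> (p -> r)) is true at w2.

Yes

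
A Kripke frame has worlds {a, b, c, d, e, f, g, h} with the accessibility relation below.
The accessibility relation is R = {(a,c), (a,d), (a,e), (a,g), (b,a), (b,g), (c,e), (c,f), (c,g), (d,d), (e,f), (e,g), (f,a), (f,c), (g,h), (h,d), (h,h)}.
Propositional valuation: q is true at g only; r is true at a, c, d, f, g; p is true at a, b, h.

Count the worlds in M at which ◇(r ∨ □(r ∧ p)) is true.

Recall that □ψ holds at a world iff ψ holds at every accessible world, and ◇ψ holds iff ψ holds at some accessible world.
Let φ = ◇(r ∨ □(r ∧ p)). Evaluate φ at each world:
  a (successors {c, d, e, g}): φ is true.
  b (successors {a, g}): φ is true.
  c (successors {e, f, g}): φ is true.
  d (successors {d}): φ is true.
  e (successors {f, g}): φ is true.
  f (successors {a, c}): φ is true.
  g (successors {h}): φ is false.
  h (successors {d, h}): φ is true.
For instance, at f:
  At f: ◇(r ∨ □(r ∧ p)) requires r ∨ □(r ∧ p) at some successor in {a, c}.
    r ∨ □(r ∧ p) holds at a, so ◇(r ∨ □(r ∧ p)) is true at f.
      At a: r is true, □(r ∧ p) is false, so r ∨ □(r ∧ p) is true.
Satisfying worlds: {a, b, c, d, e, f, h}

7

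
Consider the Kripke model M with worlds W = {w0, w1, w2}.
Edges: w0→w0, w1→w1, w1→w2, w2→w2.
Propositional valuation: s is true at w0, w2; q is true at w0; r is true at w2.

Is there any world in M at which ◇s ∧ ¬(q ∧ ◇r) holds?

Let φ = ◇s ∧ ¬(q ∧ ◇r). Evaluate φ at each world:
  w0 (successors {w0}): φ is true.
  w1 (successors {w1, w2}): φ is true.
  w2 (successors {w2}): φ is true.
Detail at w0 (witness):
  At w0: ◇s is true, ¬(q ∧ ◇r) is true, so ◇s ∧ ¬(q ∧ ◇r) is true.
    At w0: ◇s requires s at some successor in {w0}.
      s holds at w0, so ◇s is true at w0.
    At w0: q ∧ ◇r is false, so ¬(q ∧ ◇r) is true.
      At w0: q is true, ◇r is false, so q ∧ ◇r is false.

Yes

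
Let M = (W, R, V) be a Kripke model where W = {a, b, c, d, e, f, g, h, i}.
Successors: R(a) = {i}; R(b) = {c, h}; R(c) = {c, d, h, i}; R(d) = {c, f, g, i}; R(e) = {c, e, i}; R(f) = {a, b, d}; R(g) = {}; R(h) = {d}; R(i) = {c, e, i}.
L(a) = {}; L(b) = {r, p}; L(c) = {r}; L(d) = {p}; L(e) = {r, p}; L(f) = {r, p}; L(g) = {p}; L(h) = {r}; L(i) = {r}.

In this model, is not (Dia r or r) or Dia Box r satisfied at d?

At d: not (Dia r or r) is false, Dia Box r is true, so not (Dia r or r) or Dia Box r is true.
  At d: Dia r or r is true, so not (Dia r or r) is false.
    At d: Dia r is true, r is false, so Dia r or r is true.
      At d: Dia r requires r at some successor in {c, f, g, i}.
        r holds at c, so Dia r is true at d.
  At d: Dia Box r requires Box r at some successor in {c, f, g, i}.
    Box r holds at g, so Dia Box r is true at d.
      At g: no accessible worlds, so Box r holds vacuously.

Yes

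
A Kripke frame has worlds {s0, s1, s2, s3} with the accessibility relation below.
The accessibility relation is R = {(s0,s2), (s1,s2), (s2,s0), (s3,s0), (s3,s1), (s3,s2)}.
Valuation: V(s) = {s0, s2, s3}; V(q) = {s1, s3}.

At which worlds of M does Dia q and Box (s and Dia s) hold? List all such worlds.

Let φ = Dia q and Box (s and Dia s). Evaluate φ at each world:
  s0 (successors {s2}): φ is false.
  s1 (successors {s2}): φ is false.
  s2 (successors {s0}): φ is false.
  s3 (successors {s0, s1, s2}): φ is false.
For instance, at s3:
  At s3: Dia q is true, Box (s and Dia s) is false, so Dia q and Box (s and Dia s) is false.
    At s3: Dia q requires q at some successor in {s0, s1, s2}.
      q holds at s1, so Dia q is true at s3.
    At s3: Box (s and Dia s) requires s and Dia s at every successor {s0, s1, s2}.
      s and Dia s fails at s1, so Box (s and Dia s) is false at s3.
Satisfying worlds: none.

none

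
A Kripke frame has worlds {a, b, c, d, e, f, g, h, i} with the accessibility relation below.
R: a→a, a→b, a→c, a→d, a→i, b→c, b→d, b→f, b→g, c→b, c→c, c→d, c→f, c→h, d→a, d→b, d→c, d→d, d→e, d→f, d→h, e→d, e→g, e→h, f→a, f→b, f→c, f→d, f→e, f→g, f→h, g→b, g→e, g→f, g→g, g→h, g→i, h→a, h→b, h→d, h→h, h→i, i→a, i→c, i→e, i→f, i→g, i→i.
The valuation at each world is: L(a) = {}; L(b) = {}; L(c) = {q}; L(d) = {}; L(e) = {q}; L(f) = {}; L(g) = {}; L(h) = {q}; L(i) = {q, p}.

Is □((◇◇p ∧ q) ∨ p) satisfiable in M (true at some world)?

Let φ = □((◇◇p ∧ q) ∨ p). Evaluate φ at each world:
  a (successors {a, b, c, d, i}): φ is false.
  b (successors {c, d, f, g}): φ is false.
  c (successors {b, c, d, f, h}): φ is false.
  d (successors {a, b, c, d, e, f, h}): φ is false.
  e (successors {d, g, h}): φ is false.
  f (successors {a, b, c, d, e, g, h}): φ is false.
  g (successors {b, e, f, g, h, i}): φ is false.
  h (successors {a, b, d, h, i}): φ is false.
  i (successors {a, c, e, f, g, i}): φ is false.
For instance, at i:
  At i: □((◇◇p ∧ q) ∨ p) requires (◇◇p ∧ q) ∨ p at every successor {a, c, e, f, g, i}.
    (◇◇p ∧ q) ∨ p fails at a, so □((◇◇p ∧ q) ∨ p) is false at i.
      At a: ◇◇p ∧ q is false, p is false, so (◇◇p ∧ q) ∨ p is false.

No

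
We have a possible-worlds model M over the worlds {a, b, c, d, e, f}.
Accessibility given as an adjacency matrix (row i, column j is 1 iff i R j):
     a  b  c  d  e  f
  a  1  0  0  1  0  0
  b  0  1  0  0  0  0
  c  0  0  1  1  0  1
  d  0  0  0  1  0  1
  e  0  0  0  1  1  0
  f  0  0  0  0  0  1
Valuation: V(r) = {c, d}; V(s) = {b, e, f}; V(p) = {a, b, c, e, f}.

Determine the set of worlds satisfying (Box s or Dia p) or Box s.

Recall that Box ψ holds at a world iff ψ holds at every accessible world, and Dia ψ holds iff ψ holds at some accessible world.
Let φ = (Box s or Dia p) or Box s. Evaluate φ at each world:
  a (successors {a, d}): φ is true.
  b (successors {b}): φ is true.
  c (successors {c, d, f}): φ is true.
  d (successors {d, f}): φ is true.
  e (successors {d, e}): φ is true.
  f (successors {f}): φ is true.
For instance, at e:
  At e: Box s or Dia p is true, Box s is false, so (Box s or Dia p) or Box s is true.
    At e: Box s is false, Dia p is true, so Box s or Dia p is true.
      At e: Box s requires s at every successor {d, e}.
        s fails at d, so Box s is false at e.
      At e: Dia p requires p at some successor in {d, e}.
        p holds at e, so Dia p is true at e.
    At e: Box s requires s at every successor {d, e}.
      s fails at d, so Box s is false at e.
Satisfying worlds: {a, b, c, d, e, f}

a, b, c, d, e, f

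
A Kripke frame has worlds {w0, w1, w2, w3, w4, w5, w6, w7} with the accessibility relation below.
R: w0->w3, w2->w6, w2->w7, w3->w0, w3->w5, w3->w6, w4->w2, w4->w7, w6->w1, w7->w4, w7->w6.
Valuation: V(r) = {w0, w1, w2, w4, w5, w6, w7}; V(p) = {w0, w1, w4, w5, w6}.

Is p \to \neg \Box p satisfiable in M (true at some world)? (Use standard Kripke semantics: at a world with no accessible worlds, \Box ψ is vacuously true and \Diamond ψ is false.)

Yes

Let φ = p \to \neg \Box p. Evaluate φ at each world:
  w0 (successors {w3}): φ is true.
  w1 (successors ∅): φ is false.
  w2 (successors {w6, w7}): φ is true.
  w3 (successors {w0, w5, w6}): φ is true.
  w4 (successors {w2, w7}): φ is true.
  w5 (successors ∅): φ is false.
  w6 (successors {w1}): φ is false.
  w7 (successors {w4, w6}): φ is true.
Detail at w0 (witness):
  At w0: p is true, \neg \Box p is true, so p \to \neg \Box p is true.
    At w0: \Box p is false, so \neg \Box p is true.
      At w0: \Box p requires p at every successor {w3}.
        p fails at w3, so \Box p is false at w0.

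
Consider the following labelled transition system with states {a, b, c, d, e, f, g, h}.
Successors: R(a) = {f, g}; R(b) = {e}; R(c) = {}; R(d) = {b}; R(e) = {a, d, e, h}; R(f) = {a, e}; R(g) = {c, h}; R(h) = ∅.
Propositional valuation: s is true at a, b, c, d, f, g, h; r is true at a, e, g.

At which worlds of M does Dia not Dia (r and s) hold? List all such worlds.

a, d, e, g

Recall that Dia ψ holds at a world iff ψ holds at some accessible world.
Let φ = Dia not Dia (r and s). Evaluate φ at each world:
  a (successors {f, g}): φ is true.
  b (successors {e}): φ is false.
  c (successors ∅): φ is false.
  d (successors {b}): φ is true.
  e (successors {a, d, e, h}): φ is true.
  f (successors {a, e}): φ is false.
  g (successors {c, h}): φ is true.
  h (successors ∅): φ is false.
For instance, at a:
  At a: Dia not Dia (r and s) requires not Dia (r and s) at some successor in {f, g}.
    not Dia (r and s) holds at g, so Dia not Dia (r and s) is true at a.
      At g: Dia (r and s) is false, so not Dia (r and s) is true.
Satisfying worlds: {a, d, e, g}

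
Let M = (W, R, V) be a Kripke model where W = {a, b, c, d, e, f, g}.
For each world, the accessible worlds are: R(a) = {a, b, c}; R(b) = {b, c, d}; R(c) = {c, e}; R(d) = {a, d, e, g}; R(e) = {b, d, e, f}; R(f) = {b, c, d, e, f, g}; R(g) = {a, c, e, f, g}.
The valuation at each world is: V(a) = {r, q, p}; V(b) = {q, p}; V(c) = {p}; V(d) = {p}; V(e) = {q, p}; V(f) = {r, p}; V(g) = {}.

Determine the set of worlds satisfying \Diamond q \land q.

a, b, e

Let φ = \Diamond q \land q. Evaluate φ at each world:
  a (successors {a, b, c}): φ is true.
  b (successors {b, c, d}): φ is true.
  c (successors {c, e}): φ is false.
  d (successors {a, d, e, g}): φ is false.
  e (successors {b, d, e, f}): φ is true.
  f (successors {b, c, d, e, f, g}): φ is false.
  g (successors {a, c, e, f, g}): φ is false.
For instance, at d:
  At d: \Diamond q is true, q is false, so \Diamond q \land q is false.
    At d: \Diamond q requires q at some successor in {a, d, e, g}.
      q holds at a, so \Diamond q is true at d.
Satisfying worlds: {a, b, e}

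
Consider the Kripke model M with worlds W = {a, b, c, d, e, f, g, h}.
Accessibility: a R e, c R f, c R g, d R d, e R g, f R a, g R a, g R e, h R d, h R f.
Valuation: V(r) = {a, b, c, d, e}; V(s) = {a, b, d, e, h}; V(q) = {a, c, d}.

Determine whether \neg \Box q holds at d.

No

At d: \Box q is true, so \neg \Box q is false.
  At d: \Box q requires q at every successor {d}.
    At d: q is true.
  So \Box q is true at d.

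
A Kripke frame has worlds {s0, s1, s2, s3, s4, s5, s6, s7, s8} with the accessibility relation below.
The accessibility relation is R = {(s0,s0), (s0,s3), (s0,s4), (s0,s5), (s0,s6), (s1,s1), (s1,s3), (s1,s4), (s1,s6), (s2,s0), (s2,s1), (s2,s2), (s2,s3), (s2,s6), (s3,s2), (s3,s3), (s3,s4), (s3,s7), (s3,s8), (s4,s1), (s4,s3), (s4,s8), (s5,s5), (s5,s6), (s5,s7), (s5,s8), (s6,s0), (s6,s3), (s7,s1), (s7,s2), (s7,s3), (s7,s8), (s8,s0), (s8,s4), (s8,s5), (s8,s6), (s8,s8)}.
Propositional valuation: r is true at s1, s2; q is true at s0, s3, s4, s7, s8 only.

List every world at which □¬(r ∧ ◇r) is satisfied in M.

s0, s5, s6, s8

Let φ = □¬(r ∧ ◇r). Evaluate φ at each world:
  s0 (successors {s0, s3, s4, s5, s6}): φ is true.
  s1 (successors {s1, s3, s4, s6}): φ is false.
  s2 (successors {s0, s1, s2, s3, s6}): φ is false.
  s3 (successors {s2, s3, s4, s7, s8}): φ is false.
  s4 (successors {s1, s3, s8}): φ is false.
  s5 (successors {s5, s6, s7, s8}): φ is true.
  s6 (successors {s0, s3}): φ is true.
  s7 (successors {s1, s2, s3, s8}): φ is false.
  s8 (successors {s0, s4, s5, s6, s8}): φ is true.
For instance, at s2:
  At s2: □¬(r ∧ ◇r) requires ¬(r ∧ ◇r) at every successor {s0, s1, s2, s3, s6}.
    ¬(r ∧ ◇r) fails at s1, so □¬(r ∧ ◇r) is false at s2.
      At s1: r ∧ ◇r is true, so ¬(r ∧ ◇r) is false.
Satisfying worlds: {s0, s5, s6, s8}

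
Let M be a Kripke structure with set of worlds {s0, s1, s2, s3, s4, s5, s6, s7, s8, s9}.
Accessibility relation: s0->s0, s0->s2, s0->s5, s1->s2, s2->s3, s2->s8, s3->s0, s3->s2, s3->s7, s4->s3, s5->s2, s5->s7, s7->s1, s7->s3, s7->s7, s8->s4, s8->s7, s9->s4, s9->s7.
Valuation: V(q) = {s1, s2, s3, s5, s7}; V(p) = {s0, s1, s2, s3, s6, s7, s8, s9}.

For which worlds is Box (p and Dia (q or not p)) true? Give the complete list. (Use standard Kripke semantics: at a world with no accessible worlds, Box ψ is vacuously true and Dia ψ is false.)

s1, s2, s3, s4, s5, s6, s7

Let φ = Box (p and Dia (q or not p)). Evaluate φ at each world:
  s0 (successors {s0, s2, s5}): φ is false.
  s1 (successors {s2}): φ is true.
  s2 (successors {s3, s8}): φ is true.
  s3 (successors {s0, s2, s7}): φ is true.
  s4 (successors {s3}): φ is true.
  s5 (successors {s2, s7}): φ is true.
  s6 (successors ∅): φ is true.
  s7 (successors {s1, s3, s7}): φ is true.
  s8 (successors {s4, s7}): φ is false.
  s9 (successors {s4, s7}): φ is false.
For instance, at s8:
  At s8: Box (p and Dia (q or not p)) requires p and Dia (q or not p) at every successor {s4, s7}.
    p and Dia (q or not p) fails at s4, so Box (p and Dia (q or not p)) is false at s8.
      At s4: p is false, Dia (q or not p) is true, so p and Dia (q or not p) is false.
Satisfying worlds: {s1, s2, s3, s4, s5, s6, s7}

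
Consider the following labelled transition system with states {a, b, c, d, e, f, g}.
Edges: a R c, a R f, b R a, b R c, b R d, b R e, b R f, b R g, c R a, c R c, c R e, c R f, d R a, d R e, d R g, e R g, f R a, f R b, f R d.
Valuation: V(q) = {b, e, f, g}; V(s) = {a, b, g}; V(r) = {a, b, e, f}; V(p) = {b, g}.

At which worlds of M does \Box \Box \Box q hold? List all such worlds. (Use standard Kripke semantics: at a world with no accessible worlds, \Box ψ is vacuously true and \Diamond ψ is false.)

e, g

Let φ = \Box \Box \Box q. Evaluate φ at each world:
  a (successors {c, f}): φ is false.
  b (successors {a, c, d, e, f, g}): φ is false.
  c (successors {a, c, e, f}): φ is false.
  d (successors {a, e, g}): φ is false.
  e (successors {g}): φ is true.
  f (successors {a, b, d}): φ is false.
  g (successors ∅): φ is true.
For instance, at f:
  At f: \Box \Box \Box q requires \Box \Box q at every successor {a, b, d}.
    \Box \Box q fails at a, so \Box \Box \Box q is false at f.
      At a: \Box \Box q requires \Box q at every successor {c, f}.
        \Box q fails at c, so \Box \Box q is false at a.
Satisfying worlds: {e, g}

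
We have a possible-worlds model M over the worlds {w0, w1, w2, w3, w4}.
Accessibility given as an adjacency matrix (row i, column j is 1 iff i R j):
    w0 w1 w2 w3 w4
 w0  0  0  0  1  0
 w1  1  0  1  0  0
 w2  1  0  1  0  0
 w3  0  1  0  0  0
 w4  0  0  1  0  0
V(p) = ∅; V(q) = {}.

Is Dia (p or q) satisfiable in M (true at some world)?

Let φ = Dia (p or q). Evaluate φ at each world:
  w0 (successors {w3}): φ is false.
  w1 (successors {w0, w2}): φ is false.
  w2 (successors {w0, w2}): φ is false.
  w3 (successors {w1}): φ is false.
  w4 (successors {w2}): φ is false.
For instance, at w4:
  At w4: Dia (p or q) requires p or q at some successor in {w2}.
    At w2: p or q is false.
  So Dia (p or q) is false at w4.

No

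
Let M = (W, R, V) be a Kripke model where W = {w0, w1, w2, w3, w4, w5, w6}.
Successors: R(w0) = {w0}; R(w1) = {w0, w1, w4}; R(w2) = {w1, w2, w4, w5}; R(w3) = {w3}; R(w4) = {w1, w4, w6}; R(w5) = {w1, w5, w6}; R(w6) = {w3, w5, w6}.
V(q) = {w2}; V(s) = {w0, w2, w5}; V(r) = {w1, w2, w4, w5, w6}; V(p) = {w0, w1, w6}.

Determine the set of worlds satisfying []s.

Let φ = []s. Evaluate φ at each world:
  w0 (successors {w0}): φ is true.
  w1 (successors {w0, w1, w4}): φ is false.
  w2 (successors {w1, w2, w4, w5}): φ is false.
  w3 (successors {w3}): φ is false.
  w4 (successors {w1, w4, w6}): φ is false.
  w5 (successors {w1, w5, w6}): φ is false.
  w6 (successors {w3, w5, w6}): φ is false.
For instance, at w4:
  At w4: []s requires s at every successor {w1, w4, w6}.
    s fails at w1, so []s is false at w4.
Satisfying worlds: {w0}

w0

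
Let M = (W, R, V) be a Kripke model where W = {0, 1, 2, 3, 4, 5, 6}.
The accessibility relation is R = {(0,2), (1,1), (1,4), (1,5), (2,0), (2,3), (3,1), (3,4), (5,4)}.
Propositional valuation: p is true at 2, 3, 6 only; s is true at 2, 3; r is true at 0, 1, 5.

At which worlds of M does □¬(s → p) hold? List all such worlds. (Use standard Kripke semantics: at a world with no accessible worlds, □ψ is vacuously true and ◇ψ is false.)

4, 6

Let φ = □¬(s → p). Evaluate φ at each world:
  0 (successors {2}): φ is false.
  1 (successors {1, 4, 5}): φ is false.
  2 (successors {0, 3}): φ is false.
  3 (successors {1, 4}): φ is false.
  4 (successors ∅): φ is true.
  5 (successors {4}): φ is false.
  6 (successors ∅): φ is true.
For instance, at 0:
  At 0: □¬(s → p) requires ¬(s → p) at every successor {2}.
    ¬(s → p) fails at 2, so □¬(s → p) is false at 0.
Satisfying worlds: {4, 6}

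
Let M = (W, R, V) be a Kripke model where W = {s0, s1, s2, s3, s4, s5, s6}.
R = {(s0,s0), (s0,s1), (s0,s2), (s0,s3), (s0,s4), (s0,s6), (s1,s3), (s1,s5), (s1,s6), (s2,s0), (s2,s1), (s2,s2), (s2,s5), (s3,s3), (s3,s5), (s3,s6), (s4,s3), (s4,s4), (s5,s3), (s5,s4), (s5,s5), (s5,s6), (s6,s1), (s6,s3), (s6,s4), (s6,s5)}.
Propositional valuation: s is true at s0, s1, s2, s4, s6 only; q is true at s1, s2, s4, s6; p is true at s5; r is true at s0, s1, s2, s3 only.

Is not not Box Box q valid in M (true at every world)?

No

Recall that Box ψ holds at a world iff ψ holds at every accessible world, and Dia ψ holds iff ψ holds at some accessible world.
Let φ = not not Box Box q. Evaluate φ at each world:
  s0 (successors {s0, s1, s2, s3, s4, s6}): φ is false.
  s1 (successors {s3, s5, s6}): φ is false.
  s2 (successors {s0, s1, s2, s5}): φ is false.
  s3 (successors {s3, s5, s6}): φ is false.
  s4 (successors {s3, s4}): φ is false.
  s5 (successors {s3, s4, s5, s6}): φ is false.
  s6 (successors {s1, s3, s4, s5}): φ is false.
Detail at s0 (counterexample):
  At s0: not Box Box q is true, so not not Box Box q is false.
    At s0: Box Box q is false, so not Box Box q is true.
      At s0: Box Box q requires Box q at every successor {s0, s1, s2, s3, s4, s6}.
        Box q fails at s0, so Box Box q is false at s0.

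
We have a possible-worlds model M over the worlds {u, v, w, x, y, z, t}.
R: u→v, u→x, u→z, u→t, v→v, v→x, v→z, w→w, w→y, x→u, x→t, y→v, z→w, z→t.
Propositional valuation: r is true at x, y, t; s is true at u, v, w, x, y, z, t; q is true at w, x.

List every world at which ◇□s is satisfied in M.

Recall that □ψ holds at a world iff ψ holds at every accessible world, and ◇ψ holds iff ψ holds at some accessible world.
Let φ = ◇□s. Evaluate φ at each world:
  u (successors {v, x, z, t}): φ is true.
  v (successors {v, x, z}): φ is true.
  w (successors {w, y}): φ is true.
  x (successors {u, t}): φ is true.
  y (successors {v}): φ is true.
  z (successors {w, t}): φ is true.
  t (successors ∅): φ is false.
For instance, at u:
  At u: ◇□s requires □s at some successor in {v, x, z, t}.
    □s holds at v, so ◇□s is true at u.
      At v: □s requires s at every successor {v, x, z}.
        At v: s is true.
        At x: s is true.
        At z: s is true.
      So □s is true at v.
Satisfying worlds: {u, v, w, x, y, z}

u, v, w, x, y, z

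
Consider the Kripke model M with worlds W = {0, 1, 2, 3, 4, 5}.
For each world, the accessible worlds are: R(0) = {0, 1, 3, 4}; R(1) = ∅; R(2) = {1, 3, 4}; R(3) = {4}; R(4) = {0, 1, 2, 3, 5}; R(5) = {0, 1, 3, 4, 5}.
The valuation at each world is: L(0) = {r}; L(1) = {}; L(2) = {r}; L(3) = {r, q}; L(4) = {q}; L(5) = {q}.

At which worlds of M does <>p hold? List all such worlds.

Let φ = <>p. Evaluate φ at each world:
  0 (successors {0, 1, 3, 4}): φ is false.
  1 (successors ∅): φ is false.
  2 (successors {1, 3, 4}): φ is false.
  3 (successors {4}): φ is false.
  4 (successors {0, 1, 2, 3, 5}): φ is false.
  5 (successors {0, 1, 3, 4, 5}): φ is false.
For instance, at 2:
  At 2: <>p requires p at some successor in {1, 3, 4}.
    At 1: p is false.
    At 3: p is false.
    At 4: p is false.
  So <>p is false at 2.
Satisfying worlds: none.

none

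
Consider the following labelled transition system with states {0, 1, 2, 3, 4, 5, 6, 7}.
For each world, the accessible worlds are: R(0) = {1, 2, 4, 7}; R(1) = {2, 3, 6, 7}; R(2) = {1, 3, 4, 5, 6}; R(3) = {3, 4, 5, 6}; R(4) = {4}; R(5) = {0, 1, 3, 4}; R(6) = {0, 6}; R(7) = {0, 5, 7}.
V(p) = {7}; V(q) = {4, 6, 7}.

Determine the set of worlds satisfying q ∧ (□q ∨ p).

4, 7

Let φ = q ∧ (□q ∨ p). Evaluate φ at each world:
  0 (successors {1, 2, 4, 7}): φ is false.
  1 (successors {2, 3, 6, 7}): φ is false.
  2 (successors {1, 3, 4, 5, 6}): φ is false.
  3 (successors {3, 4, 5, 6}): φ is false.
  4 (successors {4}): φ is true.
  5 (successors {0, 1, 3, 4}): φ is false.
  6 (successors {0, 6}): φ is false.
  7 (successors {0, 5, 7}): φ is true.
For instance, at 3:
  At 3: q is false, □q ∨ p is false, so q ∧ (□q ∨ p) is false.
    At 3: □q is false, p is false, so □q ∨ p is false.
      At 3: □q requires q at every successor {3, 4, 5, 6}.
        q fails at 3, so □q is false at 3.
Satisfying worlds: {4, 7}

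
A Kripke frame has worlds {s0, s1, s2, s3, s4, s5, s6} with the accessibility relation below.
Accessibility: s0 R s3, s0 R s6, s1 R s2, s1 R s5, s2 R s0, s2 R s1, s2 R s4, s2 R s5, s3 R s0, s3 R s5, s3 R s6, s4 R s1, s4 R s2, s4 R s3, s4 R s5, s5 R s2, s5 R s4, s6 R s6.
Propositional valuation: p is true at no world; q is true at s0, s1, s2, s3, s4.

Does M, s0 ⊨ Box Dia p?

No

Recall that Box ψ holds at a world iff ψ holds at every accessible world, and Dia ψ holds iff ψ holds at some accessible world.
At s0: Box Dia p requires Dia p at every successor {s3, s6}.
  Dia p fails at s3, so Box Dia p is false at s0.
    At s3: Dia p requires p at some successor in {s0, s5, s6}.
      At s0: p is false.
      At s5: p is false.
      At s6: p is false.
    So Dia p is false at s3.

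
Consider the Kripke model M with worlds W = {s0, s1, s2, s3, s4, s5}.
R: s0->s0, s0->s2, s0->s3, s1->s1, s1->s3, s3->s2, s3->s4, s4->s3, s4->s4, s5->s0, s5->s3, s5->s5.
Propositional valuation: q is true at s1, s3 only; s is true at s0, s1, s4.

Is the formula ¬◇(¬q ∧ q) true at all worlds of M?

Yes

Recall that ◇ψ holds at a world iff ψ holds at some accessible world.
Let φ = ¬◇(¬q ∧ q). Evaluate φ at each world:
  s0 (successors {s0, s2, s3}): φ is true.
  s1 (successors {s1, s3}): φ is true.
  s2 (successors ∅): φ is true.
  s3 (successors {s2, s4}): φ is true.
  s4 (successors {s3, s4}): φ is true.
  s5 (successors {s0, s3, s5}): φ is true.
For instance, at s3:
  At s3: ◇(¬q ∧ q) is false, so ¬◇(¬q ∧ q) is true.
    At s3: ◇(¬q ∧ q) requires ¬q ∧ q at some successor in {s2, s4}.
      At s2: ¬q ∧ q is false.
      At s4: ¬q ∧ q is false.
    So ◇(¬q ∧ q) is false at s3.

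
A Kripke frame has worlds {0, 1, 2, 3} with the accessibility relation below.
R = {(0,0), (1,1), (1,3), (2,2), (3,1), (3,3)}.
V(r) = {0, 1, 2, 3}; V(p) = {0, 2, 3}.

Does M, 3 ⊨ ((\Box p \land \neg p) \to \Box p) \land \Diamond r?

At 3: (\Box p \land \neg p) \to \Box p is true, \Diamond r is true, so ((\Box p \land \neg p) \to \Box p) \land \Diamond r is true.
  At 3: \Box p \land \neg p is false, \Box p is false, so (\Box p \land \neg p) \to \Box p is true.
    At 3: \Box p is false, \neg p is false, so \Box p \land \neg p is false.
      At 3: \Box p requires p at every successor {1, 3}.
        p fails at 1, so \Box p is false at 3.
    At 3: \Box p requires p at every successor {1, 3}.
      p fails at 1, so \Box p is false at 3.
  At 3: \Diamond r requires r at some successor in {1, 3}.
    r holds at 1, so \Diamond r is true at 3.

Yes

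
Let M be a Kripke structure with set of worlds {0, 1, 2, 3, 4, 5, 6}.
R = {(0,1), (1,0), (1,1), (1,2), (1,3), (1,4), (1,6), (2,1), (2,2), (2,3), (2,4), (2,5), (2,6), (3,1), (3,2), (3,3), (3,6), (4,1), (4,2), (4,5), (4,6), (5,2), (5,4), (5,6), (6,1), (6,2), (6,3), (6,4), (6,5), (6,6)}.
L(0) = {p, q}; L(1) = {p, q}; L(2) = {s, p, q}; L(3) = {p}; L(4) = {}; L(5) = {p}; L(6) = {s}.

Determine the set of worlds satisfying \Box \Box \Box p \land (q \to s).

none

Let φ = \Box \Box \Box p \land (q \to s). Evaluate φ at each world:
  0 (successors {1}): φ is false.
  1 (successors {0, 1, 2, 3, 4, 6}): φ is false.
  2 (successors {1, 2, 3, 4, 5, 6}): φ is false.
  3 (successors {1, 2, 3, 6}): φ is false.
  4 (successors {1, 2, 5, 6}): φ is false.
  5 (successors {2, 4, 6}): φ is false.
  6 (successors {1, 2, 3, 4, 5, 6}): φ is false.
For instance, at 6:
  At 6: \Box \Box \Box p is false, q \to s is true, so \Box \Box \Box p \land (q \to s) is false.
    At 6: \Box \Box \Box p requires \Box \Box p at every successor {1, 2, 3, 4, 5, 6}.
      \Box \Box p fails at 1, so \Box \Box \Box p is false at 6.
Satisfying worlds: none.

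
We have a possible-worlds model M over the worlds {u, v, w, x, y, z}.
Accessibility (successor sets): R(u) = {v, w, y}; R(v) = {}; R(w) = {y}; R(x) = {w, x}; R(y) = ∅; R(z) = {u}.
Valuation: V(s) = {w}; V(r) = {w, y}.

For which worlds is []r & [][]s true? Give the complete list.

Let φ = []r & [][]s. Evaluate φ at each world:
  u (successors {v, w, y}): φ is false.
  v (successors ∅): φ is true.
  w (successors {y}): φ is true.
  x (successors {w, x}): φ is false.
  y (successors ∅): φ is true.
  z (successors {u}): φ is false.
For instance, at w:
  At w: []r is true, [][]s is true, so []r & [][]s is true.
    At w: []r requires r at every successor {y}.
      At y: r is true.
    So []r is true at w.
    At w: [][]s requires []s at every successor {y}.
      At y: []s is true.
    So [][]s is true at w.
Satisfying worlds: {v, w, y}

v, w, y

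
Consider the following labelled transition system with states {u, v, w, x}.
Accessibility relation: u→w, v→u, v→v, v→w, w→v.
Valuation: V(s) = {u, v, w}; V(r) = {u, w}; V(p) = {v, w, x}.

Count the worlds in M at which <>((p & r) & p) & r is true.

Let φ = <>((p & r) & p) & r. Evaluate φ at each world:
  u (successors {w}): φ is true.
  v (successors {u, v, w}): φ is false.
  w (successors {v}): φ is false.
  x (successors ∅): φ is false.
For instance, at u:
  At u: <>((p & r) & p) is true, r is true, so <>((p & r) & p) & r is true.
    At u: <>((p & r) & p) requires (p & r) & p at some successor in {w}.
      (p & r) & p holds at w, so <>((p & r) & p) is true at u.
Satisfying worlds: {u}

1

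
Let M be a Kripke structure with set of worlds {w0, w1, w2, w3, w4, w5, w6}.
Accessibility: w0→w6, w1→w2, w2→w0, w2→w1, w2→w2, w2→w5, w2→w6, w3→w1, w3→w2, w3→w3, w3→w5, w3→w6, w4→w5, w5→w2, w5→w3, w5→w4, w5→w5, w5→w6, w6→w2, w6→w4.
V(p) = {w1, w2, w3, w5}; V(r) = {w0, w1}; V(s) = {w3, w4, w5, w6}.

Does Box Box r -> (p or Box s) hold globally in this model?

Yes

Let φ = Box Box r -> (p or Box s). Evaluate φ at each world:
  w0 (successors {w6}): φ is true.
  w1 (successors {w2}): φ is true.
  w2 (successors {w0, w1, w2, w5, w6}): φ is true.
  w3 (successors {w1, w2, w3, w5, w6}): φ is true.
  w4 (successors {w5}): φ is true.
  w5 (successors {w2, w3, w4, w5, w6}): φ is true.
  w6 (successors {w2, w4}): φ is true.
For instance, at w6:
  At w6: Box Box r is false, p or Box s is false, so Box Box r -> (p or Box s) is true.
    At w6: Box Box r requires Box r at every successor {w2, w4}.
      Box r fails at w2, so Box Box r is false at w6.
    At w6: p is false, Box s is false, so p or Box s is false.
      At w6: Box s requires s at every successor {w2, w4}.
        s fails at w2, so Box s is false at w6.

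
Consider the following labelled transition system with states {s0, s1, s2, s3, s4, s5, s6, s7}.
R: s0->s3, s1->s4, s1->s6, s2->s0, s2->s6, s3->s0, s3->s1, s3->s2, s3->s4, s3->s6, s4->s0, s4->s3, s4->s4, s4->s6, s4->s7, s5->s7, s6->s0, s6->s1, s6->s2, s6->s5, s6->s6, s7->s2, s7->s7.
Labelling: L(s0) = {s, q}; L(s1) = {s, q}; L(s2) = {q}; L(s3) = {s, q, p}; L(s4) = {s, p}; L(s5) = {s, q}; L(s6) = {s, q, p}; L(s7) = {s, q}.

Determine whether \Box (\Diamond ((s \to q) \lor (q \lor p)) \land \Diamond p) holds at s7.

No

Recall that \Box ψ holds at a world iff ψ holds at every accessible world, and \Diamond ψ holds iff ψ holds at some accessible world.
At s7: \Box (\Diamond ((s \to q) \lor (q \lor p)) \land \Diamond p) requires \Diamond ((s \to q) \lor (q \lor p)) \land \Diamond p at every successor {s2, s7}.
  \Diamond ((s \to q) \lor (q \lor p)) \land \Diamond p fails at s7, so \Box (\Diamond ((s \to q) \lor (q \lor p)) \land \Diamond p) is false at s7.
    At s7: \Diamond ((s \to q) \lor (q \lor p)) is true, \Diamond p is false, so \Diamond ((s \to q) \lor (q \lor p)) \land \Diamond p is false.
      At s7: \Diamond ((s \to q) \lor (q \lor p)) requires (s \to q) \lor (q \lor p) at some successor in {s2, s7}.
        (s \to q) \lor (q \lor p) holds at s2, so \Diamond ((s \to q) \lor (q \lor p)) is true at s7.
      At s7: \Diamond p requires p at some successor in {s2, s7}.
        At s2: p is false.
        At s7: p is false.
      So \Diamond p is false at s7.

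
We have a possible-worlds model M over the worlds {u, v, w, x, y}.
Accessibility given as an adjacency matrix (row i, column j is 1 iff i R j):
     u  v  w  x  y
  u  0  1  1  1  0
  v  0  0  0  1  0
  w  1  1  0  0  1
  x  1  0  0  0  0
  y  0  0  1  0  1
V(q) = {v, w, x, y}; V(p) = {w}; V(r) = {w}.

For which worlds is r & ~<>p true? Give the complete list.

w

Let φ = r & ~<>p. Evaluate φ at each world:
  u (successors {v, w, x}): φ is false.
  v (successors {x}): φ is false.
  w (successors {u, v, y}): φ is true.
  x (successors {u}): φ is false.
  y (successors {w, y}): φ is false.
For instance, at w:
  At w: r is true, ~<>p is true, so r & ~<>p is true.
    At w: <>p is false, so ~<>p is true.
      At w: <>p requires p at some successor in {u, v, y}.
        At u: p is false.
        At v: p is false.
        At y: p is false.
      So <>p is false at w.
Satisfying worlds: {w}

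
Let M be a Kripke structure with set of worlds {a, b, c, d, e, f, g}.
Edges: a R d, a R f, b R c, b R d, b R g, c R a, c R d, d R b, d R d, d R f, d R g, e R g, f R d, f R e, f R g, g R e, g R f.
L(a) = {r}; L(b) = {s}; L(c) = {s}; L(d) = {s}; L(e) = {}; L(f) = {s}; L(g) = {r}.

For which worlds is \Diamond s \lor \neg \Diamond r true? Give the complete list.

Recall that \Diamond ψ holds at a world iff ψ holds at some accessible world.
Let φ = \Diamond s \lor \neg \Diamond r. Evaluate φ at each world:
  a (successors {d, f}): φ is true.
  b (successors {c, d, g}): φ is true.
  c (successors {a, d}): φ is true.
  d (successors {b, d, f, g}): φ is true.
  e (successors {g}): φ is false.
  f (successors {d, e, g}): φ is true.
  g (successors {e, f}): φ is true.
For instance, at e:
  At e: \Diamond s is false, \neg \Diamond r is false, so \Diamond s \lor \neg \Diamond r is false.
    At e: \Diamond s requires s at some successor in {g}.
      At g: s is false.
    So \Diamond s is false at e.
    At e: \Diamond r is true, so \neg \Diamond r is false.
      At e: \Diamond r requires r at some successor in {g}.
        r holds at g, so \Diamond r is true at e.
Satisfying worlds: {a, b, c, d, f, g}

a, b, c, d, f, g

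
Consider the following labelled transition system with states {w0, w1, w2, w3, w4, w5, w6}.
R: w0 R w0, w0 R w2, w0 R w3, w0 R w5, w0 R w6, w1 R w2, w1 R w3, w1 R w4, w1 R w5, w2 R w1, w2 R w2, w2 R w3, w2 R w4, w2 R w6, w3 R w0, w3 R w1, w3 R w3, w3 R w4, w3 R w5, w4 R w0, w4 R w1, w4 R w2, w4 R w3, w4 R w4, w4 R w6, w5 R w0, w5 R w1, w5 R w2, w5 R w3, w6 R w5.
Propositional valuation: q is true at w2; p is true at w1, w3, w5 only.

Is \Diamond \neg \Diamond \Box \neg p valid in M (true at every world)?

Let φ = \Diamond \neg \Diamond \Box \neg p. Evaluate φ at each world:
  w0 (successors {w0, w2, w3, w5, w6}): φ is true.
  w1 (successors {w2, w3, w4, w5}): φ is true.
  w2 (successors {w1, w2, w3, w4, w6}): φ is true.
  w3 (successors {w0, w1, w3, w4, w5}): φ is true.
  w4 (successors {w0, w1, w2, w3, w4, w6}): φ is true.
  w5 (successors {w0, w1, w2, w3}): φ is true.
  w6 (successors {w5}): φ is true.
For instance, at w4:
  At w4: \Diamond \neg \Diamond \Box \neg p requires \neg \Diamond \Box \neg p at some successor in {w0, w1, w2, w3, w4, w6}.
    \neg \Diamond \Box \neg p holds at w0, so \Diamond \neg \Diamond \Box \neg p is true at w4.
      At w0: \Diamond \Box \neg p is false, so \neg \Diamond \Box \neg p is true.

Yes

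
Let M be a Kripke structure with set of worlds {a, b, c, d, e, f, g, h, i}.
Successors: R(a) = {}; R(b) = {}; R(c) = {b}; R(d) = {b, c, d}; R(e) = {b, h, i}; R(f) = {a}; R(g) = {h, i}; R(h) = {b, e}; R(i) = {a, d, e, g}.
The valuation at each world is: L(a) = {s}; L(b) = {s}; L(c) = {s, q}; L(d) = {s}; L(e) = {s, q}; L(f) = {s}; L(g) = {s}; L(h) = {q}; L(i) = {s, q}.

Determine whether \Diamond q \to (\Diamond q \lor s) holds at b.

Recall that \Diamond ψ holds at a world iff ψ holds at some accessible world.
At b: \Diamond q is false, \Diamond q \lor s is true, so \Diamond q \to (\Diamond q \lor s) is true.
  At b: no accessible worlds, so \Diamond q is false.
  At b: \Diamond q is false, s is true, so \Diamond q \lor s is true.
    At b: no accessible worlds, so \Diamond q is false.

Yes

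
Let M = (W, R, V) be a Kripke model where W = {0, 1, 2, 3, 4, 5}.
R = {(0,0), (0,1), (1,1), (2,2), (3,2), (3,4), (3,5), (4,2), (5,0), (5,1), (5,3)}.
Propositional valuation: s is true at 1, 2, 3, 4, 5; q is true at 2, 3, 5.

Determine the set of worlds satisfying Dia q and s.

Let φ = Dia q and s. Evaluate φ at each world:
  0 (successors {0, 1}): φ is false.
  1 (successors {1}): φ is false.
  2 (successors {2}): φ is true.
  3 (successors {2, 4, 5}): φ is true.
  4 (successors {2}): φ is true.
  5 (successors {0, 1, 3}): φ is true.
For instance, at 4:
  At 4: Dia q is true, s is true, so Dia q and s is true.
    At 4: Dia q requires q at some successor in {2}.
      q holds at 2, so Dia q is true at 4.
Satisfying worlds: {2, 3, 4, 5}

2, 3, 4, 5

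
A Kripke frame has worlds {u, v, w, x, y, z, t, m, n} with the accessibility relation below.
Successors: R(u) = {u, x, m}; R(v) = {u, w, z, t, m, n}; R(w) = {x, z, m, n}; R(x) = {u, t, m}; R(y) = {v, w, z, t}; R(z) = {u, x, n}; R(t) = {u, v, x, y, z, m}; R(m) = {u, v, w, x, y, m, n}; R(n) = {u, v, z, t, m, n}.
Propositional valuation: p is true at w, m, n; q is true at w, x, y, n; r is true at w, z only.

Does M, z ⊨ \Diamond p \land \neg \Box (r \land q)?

Yes

Recall that \Box ψ holds at a world iff ψ holds at every accessible world, and \Diamond ψ holds iff ψ holds at some accessible world.
At z: \Diamond p is true, \neg \Box (r \land q) is true, so \Diamond p \land \neg \Box (r \land q) is true.
  At z: \Diamond p requires p at some successor in {u, x, n}.
    p holds at n, so \Diamond p is true at z.
  At z: \Box (r \land q) is false, so \neg \Box (r \land q) is true.
    At z: \Box (r \land q) requires r \land q at every successor {u, x, n}.
      r \land q fails at u, so \Box (r \land q) is false at z.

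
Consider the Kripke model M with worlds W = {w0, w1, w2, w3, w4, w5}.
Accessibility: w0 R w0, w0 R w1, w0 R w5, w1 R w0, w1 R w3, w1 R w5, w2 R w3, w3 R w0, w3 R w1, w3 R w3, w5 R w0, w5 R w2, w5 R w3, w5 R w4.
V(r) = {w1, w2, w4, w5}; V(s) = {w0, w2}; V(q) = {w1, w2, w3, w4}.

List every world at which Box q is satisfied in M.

w2, w4

Recall that Box ψ holds at a world iff ψ holds at every accessible world, and Dia ψ holds iff ψ holds at some accessible world.
Let φ = Box q. Evaluate φ at each world:
  w0 (successors {w0, w1, w5}): φ is false.
  w1 (successors {w0, w3, w5}): φ is false.
  w2 (successors {w3}): φ is true.
  w3 (successors {w0, w1, w3}): φ is false.
  w4 (successors ∅): φ is true.
  w5 (successors {w0, w2, w3, w4}): φ is false.
For instance, at w5:
  At w5: Box q requires q at every successor {w0, w2, w3, w4}.
    q fails at w0, so Box q is false at w5.
Satisfying worlds: {w2, w4}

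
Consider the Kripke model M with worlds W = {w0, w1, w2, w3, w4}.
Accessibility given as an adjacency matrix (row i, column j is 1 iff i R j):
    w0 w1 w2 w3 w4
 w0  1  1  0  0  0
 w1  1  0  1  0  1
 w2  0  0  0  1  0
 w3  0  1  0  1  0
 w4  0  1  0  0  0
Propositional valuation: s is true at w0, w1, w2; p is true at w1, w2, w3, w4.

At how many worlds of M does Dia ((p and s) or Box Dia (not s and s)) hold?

4

Recall that Box ψ holds at a world iff ψ holds at every accessible world, and Dia ψ holds iff ψ holds at some accessible world.
Let φ = Dia ((p and s) or Box Dia (not s and s)). Evaluate φ at each world:
  w0 (successors {w0, w1}): φ is true.
  w1 (successors {w0, w2, w4}): φ is true.
  w2 (successors {w3}): φ is false.
  w3 (successors {w1, w3}): φ is true.
  w4 (successors {w1}): φ is true.
For instance, at w1:
  At w1: Dia ((p and s) or Box Dia (not s and s)) requires (p and s) or Box Dia (not s and s) at some successor in {w0, w2, w4}.
    (p and s) or Box Dia (not s and s) holds at w2, so Dia ((p and s) or Box Dia (not s and s)) is true at w1.
      At w2: p and s is true, Box Dia (not s and s) is false, so (p and s) or Box Dia (not s and s) is true.
Satisfying worlds: {w0, w1, w3, w4}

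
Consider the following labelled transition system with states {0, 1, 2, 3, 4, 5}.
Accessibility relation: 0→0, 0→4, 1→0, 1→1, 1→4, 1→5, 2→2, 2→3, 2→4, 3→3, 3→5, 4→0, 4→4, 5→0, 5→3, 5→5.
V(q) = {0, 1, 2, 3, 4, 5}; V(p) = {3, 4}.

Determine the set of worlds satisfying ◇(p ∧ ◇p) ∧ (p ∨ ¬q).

Recall that ◇ψ holds at a world iff ψ holds at some accessible world.
Let φ = ◇(p ∧ ◇p) ∧ (p ∨ ¬q). Evaluate φ at each world:
  0 (successors {0, 4}): φ is false.
  1 (successors {0, 1, 4, 5}): φ is false.
  2 (successors {2, 3, 4}): φ is false.
  3 (successors {3, 5}): φ is true.
  4 (successors {0, 4}): φ is true.
  5 (successors {0, 3, 5}): φ is false.
For instance, at 3:
  At 3: ◇(p ∧ ◇p) is true, p ∨ ¬q is true, so ◇(p ∧ ◇p) ∧ (p ∨ ¬q) is true.
    At 3: ◇(p ∧ ◇p) requires p ∧ ◇p at some successor in {3, 5}.
      p ∧ ◇p holds at 3, so ◇(p ∧ ◇p) is true at 3.
Satisfying worlds: {3, 4}

3, 4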